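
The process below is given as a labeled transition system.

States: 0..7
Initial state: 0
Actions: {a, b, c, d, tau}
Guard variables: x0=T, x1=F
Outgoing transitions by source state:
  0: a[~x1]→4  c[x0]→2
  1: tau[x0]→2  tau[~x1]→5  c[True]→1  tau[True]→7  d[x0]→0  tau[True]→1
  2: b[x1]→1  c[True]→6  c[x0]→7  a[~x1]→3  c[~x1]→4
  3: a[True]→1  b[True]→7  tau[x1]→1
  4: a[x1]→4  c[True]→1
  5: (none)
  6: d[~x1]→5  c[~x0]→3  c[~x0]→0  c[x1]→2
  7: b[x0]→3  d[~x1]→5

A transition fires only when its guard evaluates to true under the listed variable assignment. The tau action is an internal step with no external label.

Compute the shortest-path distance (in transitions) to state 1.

Answer: 2

Analysis:
BFS to 1:
  L0 = {0}
  L1 = {2,4}
  L2 = {1,3,6,7}
1 enters at depth 2; path a·c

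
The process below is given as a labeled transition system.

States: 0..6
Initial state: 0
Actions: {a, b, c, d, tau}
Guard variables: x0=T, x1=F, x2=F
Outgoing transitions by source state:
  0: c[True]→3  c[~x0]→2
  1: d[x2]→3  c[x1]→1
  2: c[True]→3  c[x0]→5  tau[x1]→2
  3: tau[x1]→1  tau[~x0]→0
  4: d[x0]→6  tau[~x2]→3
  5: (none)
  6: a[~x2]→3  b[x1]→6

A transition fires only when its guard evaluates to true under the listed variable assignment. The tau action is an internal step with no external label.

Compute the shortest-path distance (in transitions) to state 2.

Layered search for 2:
  Layer 0: {0}
  Layer 1: {3}
2 never appears.

Answer: UNREACHABLE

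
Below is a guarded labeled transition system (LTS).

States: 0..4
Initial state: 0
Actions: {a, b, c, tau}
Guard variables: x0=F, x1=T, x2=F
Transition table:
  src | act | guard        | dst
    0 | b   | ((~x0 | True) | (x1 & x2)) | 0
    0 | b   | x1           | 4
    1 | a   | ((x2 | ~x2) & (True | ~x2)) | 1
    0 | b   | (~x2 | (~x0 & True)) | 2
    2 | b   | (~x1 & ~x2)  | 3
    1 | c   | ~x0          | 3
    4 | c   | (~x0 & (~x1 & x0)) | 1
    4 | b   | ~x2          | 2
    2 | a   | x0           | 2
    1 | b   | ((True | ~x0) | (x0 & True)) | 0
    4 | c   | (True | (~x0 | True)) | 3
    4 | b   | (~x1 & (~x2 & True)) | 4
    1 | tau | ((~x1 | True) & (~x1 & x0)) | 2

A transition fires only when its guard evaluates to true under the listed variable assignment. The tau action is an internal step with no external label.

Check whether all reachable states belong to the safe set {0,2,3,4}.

Allowed set {0,2,3,4}
Reach set: {0,2,3,4}
  0: ok
  2: ok
  3: ok
  4: ok

Answer: INVARIANT HOLDS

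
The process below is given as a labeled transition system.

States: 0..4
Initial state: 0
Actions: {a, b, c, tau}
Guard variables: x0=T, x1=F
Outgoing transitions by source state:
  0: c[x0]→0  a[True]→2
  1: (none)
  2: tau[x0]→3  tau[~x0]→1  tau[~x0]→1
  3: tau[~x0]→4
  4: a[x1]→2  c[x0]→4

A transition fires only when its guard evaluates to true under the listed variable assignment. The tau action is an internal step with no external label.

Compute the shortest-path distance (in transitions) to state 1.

Answer: UNREACHABLE

Working:
Breadth-first toward 1:
  depth 0: {0}
  depth 1: {2}
  depth 2: {3}
1 never appears.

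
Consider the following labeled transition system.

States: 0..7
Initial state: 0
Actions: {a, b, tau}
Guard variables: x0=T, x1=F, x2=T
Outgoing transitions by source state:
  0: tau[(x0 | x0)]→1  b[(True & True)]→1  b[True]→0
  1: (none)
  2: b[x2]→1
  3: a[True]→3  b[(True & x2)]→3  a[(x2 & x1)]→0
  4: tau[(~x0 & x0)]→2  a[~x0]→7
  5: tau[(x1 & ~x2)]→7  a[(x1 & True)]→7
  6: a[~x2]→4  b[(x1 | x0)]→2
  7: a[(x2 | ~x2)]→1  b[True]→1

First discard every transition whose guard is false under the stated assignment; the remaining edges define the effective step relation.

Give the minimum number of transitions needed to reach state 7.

Answer: UNREACHABLE

Working:
BFS to 7:
  L0 = {0}
  L1 = {1}
7 never appears.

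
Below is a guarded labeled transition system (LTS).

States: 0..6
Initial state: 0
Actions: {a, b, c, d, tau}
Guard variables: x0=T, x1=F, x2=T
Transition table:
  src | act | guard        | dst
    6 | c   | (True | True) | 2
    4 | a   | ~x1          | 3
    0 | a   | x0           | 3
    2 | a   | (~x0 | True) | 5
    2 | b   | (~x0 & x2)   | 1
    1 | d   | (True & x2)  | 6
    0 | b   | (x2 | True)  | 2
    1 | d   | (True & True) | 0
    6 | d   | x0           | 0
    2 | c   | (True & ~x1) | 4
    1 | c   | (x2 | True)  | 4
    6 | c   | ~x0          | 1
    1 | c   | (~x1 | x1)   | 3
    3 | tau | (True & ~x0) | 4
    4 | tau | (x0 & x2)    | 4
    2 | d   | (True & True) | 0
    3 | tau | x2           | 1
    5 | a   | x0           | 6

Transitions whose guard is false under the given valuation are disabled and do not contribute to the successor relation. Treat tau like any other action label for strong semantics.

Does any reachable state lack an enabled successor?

Reachable = {0,1,2,3,4,5,6}
  0: a→3  b→2  [2 exit(s)]
  1: c→3  c→4  d→0  d→6  [4 exit(s)]
  2: a→5  c→4  d→0  [3 exit(s)]
  3: tau→1  [1 exit(s)]
  4: a→3  tau→4  [2 exit(s)]
  5: a→6  [1 exit(s)]
  6: c→2  d→0  [2 exit(s)]

Answer: DEADLOCK-FREE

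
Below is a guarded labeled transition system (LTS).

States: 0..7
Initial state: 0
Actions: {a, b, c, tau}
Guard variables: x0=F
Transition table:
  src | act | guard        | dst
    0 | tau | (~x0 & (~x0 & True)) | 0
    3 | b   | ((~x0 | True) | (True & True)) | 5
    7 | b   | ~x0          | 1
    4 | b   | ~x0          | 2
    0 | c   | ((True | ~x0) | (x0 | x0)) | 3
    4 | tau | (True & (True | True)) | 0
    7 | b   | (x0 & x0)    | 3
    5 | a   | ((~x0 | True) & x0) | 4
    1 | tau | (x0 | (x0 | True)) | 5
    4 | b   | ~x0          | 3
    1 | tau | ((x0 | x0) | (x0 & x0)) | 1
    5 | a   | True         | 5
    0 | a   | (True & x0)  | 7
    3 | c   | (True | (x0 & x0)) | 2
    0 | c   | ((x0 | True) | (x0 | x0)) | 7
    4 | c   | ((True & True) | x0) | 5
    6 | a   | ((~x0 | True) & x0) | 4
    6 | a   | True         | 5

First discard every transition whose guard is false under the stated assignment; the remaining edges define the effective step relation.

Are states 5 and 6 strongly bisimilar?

Answer: BISIMILAR

Working:
Compute ~ classes (split until stable):
  π0 = {{0,1,2,3,4,5,6,7}}
  π1 = {{0},{1},{2},{3},{4},{5,6},{7}}
Fixed point at round 2; 7 class(es).
5∈{5,6}, 6∈{5,6}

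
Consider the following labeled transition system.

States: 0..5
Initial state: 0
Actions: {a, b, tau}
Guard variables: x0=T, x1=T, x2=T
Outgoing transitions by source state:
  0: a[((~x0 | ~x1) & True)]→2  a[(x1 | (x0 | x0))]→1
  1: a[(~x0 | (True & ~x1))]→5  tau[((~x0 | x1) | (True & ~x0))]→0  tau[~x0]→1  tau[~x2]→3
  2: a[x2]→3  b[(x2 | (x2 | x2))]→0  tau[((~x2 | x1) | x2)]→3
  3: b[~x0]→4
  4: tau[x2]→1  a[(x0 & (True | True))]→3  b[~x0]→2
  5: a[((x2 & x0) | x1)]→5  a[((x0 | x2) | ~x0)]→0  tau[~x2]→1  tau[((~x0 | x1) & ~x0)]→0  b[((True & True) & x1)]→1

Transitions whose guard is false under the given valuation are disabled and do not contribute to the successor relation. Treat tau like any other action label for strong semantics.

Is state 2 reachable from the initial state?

Answer: UNREACHABLE

Working:
10 transition(s) survive guard evaluation.
Layer 0: {0}
Layer 1: {1}  total {0,1}
R = {0,1}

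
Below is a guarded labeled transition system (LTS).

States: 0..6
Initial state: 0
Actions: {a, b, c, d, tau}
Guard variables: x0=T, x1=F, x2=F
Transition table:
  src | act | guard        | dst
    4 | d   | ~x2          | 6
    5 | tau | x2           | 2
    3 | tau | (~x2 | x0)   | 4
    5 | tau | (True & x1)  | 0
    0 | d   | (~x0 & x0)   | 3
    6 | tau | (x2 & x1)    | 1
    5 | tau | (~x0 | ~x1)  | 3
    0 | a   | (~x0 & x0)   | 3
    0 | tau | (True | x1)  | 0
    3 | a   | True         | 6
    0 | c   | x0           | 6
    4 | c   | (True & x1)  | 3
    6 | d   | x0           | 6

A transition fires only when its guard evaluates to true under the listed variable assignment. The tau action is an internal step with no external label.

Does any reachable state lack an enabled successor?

Answer: DEADLOCK-FREE

Working:
Reachable = {0,6}
  0: c→6  tau→0  [deg 2]
  6: d→6  [deg 1]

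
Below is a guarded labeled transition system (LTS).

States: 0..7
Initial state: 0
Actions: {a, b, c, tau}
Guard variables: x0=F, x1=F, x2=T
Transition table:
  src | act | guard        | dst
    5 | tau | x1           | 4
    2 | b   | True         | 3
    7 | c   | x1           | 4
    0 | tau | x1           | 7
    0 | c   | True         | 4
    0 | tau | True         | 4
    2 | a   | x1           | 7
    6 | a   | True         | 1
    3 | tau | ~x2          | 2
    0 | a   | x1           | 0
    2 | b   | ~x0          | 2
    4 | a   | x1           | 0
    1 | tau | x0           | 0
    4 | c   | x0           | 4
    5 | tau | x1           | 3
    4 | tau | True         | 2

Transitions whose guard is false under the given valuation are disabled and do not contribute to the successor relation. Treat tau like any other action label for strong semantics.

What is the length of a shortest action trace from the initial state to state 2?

Breadth-first toward 2:
  depth 0: {0}
  depth 1: {4}
  depth 2: {2}
first hit 2 at d=2 via c·tau

Answer: 2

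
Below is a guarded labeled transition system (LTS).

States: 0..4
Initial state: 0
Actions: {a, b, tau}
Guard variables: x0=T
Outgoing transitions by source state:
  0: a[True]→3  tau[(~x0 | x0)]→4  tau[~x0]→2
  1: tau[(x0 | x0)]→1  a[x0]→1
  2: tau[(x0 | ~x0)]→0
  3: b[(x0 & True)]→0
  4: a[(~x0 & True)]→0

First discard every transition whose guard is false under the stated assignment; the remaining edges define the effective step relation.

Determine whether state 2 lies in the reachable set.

Guard filter leaves 6 enabled edge(s).
L0 = {0}
L1 = {3,4}  cumulative {0,3,4}
Reachable = {0,3,4}

Answer: UNREACHABLE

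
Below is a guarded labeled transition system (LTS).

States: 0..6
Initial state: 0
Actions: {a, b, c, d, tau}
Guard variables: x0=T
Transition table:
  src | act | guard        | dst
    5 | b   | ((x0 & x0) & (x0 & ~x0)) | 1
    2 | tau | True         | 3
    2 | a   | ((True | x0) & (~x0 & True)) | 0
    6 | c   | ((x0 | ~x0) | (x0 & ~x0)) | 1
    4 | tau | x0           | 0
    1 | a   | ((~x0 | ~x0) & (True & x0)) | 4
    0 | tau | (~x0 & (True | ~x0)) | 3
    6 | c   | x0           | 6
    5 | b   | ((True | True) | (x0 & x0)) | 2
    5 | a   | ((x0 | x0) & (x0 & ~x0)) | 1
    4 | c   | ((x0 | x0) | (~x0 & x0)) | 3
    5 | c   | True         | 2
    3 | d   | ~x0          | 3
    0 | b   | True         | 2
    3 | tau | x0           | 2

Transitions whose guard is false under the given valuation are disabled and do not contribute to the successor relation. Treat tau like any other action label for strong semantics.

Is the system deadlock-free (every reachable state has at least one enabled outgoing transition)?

Answer: DEADLOCK-FREE

Trace:
Reachable = {0,2,3}
  0: b→2  [deg 1]
  2: tau→3  [deg 1]
  3: tau→2  [deg 1]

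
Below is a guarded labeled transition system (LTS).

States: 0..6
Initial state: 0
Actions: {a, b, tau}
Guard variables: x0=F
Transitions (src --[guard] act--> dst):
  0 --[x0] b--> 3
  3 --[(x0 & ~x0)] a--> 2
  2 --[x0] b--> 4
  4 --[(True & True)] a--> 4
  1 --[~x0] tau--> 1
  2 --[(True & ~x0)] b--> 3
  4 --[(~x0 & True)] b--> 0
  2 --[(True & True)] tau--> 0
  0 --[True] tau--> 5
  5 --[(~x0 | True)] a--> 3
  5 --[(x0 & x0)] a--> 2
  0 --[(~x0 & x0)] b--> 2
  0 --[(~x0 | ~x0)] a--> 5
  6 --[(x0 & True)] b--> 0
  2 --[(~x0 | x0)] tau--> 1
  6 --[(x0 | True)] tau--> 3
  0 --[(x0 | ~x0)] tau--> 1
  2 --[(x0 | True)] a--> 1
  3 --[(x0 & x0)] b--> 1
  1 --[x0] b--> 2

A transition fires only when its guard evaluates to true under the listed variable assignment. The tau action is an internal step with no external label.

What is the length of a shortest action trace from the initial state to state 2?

Answer: UNREACHABLE

Working:
BFS to 2:
  L0 = {0}
  L1 = {1,5}
  L2 = {3}
2 never appears.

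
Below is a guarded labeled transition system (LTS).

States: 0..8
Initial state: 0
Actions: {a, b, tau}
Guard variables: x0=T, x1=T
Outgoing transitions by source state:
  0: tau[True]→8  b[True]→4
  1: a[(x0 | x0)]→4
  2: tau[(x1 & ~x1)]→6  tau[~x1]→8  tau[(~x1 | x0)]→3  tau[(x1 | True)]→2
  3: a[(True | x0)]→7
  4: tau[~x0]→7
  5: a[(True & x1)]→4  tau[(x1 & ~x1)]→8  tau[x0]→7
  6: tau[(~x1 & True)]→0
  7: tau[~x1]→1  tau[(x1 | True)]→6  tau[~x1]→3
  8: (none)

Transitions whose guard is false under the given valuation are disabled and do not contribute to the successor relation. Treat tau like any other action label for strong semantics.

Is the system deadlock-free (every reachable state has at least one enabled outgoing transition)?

Answer: DEADLOCK at state 4

Working:
R = {0,4,8}
  0: b→4  tau→8  [deg 2]
  4: ∅  [STUCK]
  8: ∅  [STUCK]
trace reaching 4: b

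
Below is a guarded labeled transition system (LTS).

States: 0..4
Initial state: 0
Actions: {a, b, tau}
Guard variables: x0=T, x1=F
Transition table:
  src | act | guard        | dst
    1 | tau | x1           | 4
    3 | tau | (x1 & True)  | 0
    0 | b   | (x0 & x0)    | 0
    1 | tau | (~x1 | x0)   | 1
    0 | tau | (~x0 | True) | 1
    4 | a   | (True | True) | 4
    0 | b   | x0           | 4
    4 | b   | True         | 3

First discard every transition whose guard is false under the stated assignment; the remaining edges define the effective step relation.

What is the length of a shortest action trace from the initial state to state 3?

BFS to 3:
  L0 = {0}
  L1 = {1,4}
  L2 = {3}
first hit 3 at d=2 via b·b

Answer: 2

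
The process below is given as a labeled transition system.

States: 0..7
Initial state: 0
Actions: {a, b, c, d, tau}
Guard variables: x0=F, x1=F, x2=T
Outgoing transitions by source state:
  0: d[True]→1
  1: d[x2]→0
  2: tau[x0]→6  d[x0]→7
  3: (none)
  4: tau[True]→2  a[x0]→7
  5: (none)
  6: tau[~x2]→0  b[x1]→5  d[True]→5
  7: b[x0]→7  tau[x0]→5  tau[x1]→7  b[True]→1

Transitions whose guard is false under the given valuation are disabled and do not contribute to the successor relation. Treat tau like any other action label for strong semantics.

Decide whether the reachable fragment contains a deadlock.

Reach set: {0,1}
  0: d→1  [1 out]
  1: d→0  [1 out]

Answer: DEADLOCK-FREE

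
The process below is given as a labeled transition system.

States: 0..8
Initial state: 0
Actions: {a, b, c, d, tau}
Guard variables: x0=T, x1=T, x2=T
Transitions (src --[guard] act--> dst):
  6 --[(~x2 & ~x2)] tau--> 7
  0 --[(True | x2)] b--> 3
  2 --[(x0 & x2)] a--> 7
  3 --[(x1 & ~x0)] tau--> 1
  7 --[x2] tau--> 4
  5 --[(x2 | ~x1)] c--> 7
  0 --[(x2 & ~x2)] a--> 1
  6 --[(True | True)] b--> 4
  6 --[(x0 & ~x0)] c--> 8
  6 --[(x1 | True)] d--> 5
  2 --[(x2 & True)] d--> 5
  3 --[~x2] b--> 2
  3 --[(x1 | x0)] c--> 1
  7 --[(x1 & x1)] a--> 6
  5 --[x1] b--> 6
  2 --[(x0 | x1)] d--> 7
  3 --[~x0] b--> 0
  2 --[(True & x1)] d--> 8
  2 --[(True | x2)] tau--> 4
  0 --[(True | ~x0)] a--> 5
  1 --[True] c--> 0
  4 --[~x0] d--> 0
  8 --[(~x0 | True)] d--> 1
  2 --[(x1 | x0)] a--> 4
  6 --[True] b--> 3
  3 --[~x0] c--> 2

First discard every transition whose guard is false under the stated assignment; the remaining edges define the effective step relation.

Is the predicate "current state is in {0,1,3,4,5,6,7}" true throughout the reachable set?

Answer: INVARIANT HOLDS

Trace:
Safe = {0,1,3,4,5,6,7}
Reach set: {0,1,3,4,5,6,7}
  0: ok
  1: ok
  3: ok
  4: ok
  5: ok
  6: ok
  7: ok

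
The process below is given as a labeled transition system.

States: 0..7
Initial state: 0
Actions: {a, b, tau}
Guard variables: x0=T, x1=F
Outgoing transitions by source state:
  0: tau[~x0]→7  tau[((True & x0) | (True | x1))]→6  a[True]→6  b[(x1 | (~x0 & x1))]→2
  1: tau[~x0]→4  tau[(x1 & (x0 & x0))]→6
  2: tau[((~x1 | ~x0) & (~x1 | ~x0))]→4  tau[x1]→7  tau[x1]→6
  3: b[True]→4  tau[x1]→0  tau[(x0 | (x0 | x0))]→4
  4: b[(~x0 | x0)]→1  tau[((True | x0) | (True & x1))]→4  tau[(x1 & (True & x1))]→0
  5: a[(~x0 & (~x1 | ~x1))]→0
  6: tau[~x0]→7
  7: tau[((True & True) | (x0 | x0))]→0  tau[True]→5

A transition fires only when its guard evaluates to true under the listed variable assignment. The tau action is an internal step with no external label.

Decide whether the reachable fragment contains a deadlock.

Answer: DEADLOCK at state 6

Analysis:
R = {0,6}
  0: a→6  tau→6  [2 exit(s)]
  6: ∅  [no exit]
trace reaching 6: tau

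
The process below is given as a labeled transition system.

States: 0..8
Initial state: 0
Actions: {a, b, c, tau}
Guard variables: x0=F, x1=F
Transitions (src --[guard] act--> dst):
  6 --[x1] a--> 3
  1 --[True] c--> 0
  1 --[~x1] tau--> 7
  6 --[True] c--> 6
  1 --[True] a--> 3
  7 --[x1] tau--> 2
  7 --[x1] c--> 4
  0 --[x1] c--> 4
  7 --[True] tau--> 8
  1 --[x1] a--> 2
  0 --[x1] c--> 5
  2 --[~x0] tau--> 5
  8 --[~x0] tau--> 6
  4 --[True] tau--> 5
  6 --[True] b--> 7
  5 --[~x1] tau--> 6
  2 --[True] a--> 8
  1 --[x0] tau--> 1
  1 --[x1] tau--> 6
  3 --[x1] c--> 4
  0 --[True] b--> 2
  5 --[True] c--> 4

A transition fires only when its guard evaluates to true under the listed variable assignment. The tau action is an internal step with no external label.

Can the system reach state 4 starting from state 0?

After dropping false guards: 13 live edges.
Layer 0: {0}
Layer 1: {2}  now seen {0,2}
Layer 2: {5,8}  now seen {0,2,5,8}
Layer 3: {4,6}  now seen {0,2,4,5,6,8}
Layer 4: {7}  now seen {0,2,4,5,6,7,8}
Reachable = {0,2,4,5,6,7,8}
trace reaching 4: b·tau·c

Answer: REACHABLE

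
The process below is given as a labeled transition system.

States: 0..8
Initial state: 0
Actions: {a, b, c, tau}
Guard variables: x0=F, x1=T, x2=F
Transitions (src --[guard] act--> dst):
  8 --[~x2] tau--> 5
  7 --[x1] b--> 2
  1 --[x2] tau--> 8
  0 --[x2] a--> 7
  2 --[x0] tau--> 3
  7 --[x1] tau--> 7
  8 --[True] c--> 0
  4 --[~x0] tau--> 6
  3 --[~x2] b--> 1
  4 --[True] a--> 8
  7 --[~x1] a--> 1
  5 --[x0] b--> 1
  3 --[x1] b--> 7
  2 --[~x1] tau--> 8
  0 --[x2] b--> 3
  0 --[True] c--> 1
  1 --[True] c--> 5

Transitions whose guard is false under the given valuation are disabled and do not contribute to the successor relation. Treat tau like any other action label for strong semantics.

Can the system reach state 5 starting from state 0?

Guard filter leaves 10 enabled edge(s).
depth 0: {0}
depth 1: {1}  now seen {0,1}
depth 2: {5}  now seen {0,1,5}
Reach set: {0,1,5}
witness 5: c·c

Answer: REACHABLE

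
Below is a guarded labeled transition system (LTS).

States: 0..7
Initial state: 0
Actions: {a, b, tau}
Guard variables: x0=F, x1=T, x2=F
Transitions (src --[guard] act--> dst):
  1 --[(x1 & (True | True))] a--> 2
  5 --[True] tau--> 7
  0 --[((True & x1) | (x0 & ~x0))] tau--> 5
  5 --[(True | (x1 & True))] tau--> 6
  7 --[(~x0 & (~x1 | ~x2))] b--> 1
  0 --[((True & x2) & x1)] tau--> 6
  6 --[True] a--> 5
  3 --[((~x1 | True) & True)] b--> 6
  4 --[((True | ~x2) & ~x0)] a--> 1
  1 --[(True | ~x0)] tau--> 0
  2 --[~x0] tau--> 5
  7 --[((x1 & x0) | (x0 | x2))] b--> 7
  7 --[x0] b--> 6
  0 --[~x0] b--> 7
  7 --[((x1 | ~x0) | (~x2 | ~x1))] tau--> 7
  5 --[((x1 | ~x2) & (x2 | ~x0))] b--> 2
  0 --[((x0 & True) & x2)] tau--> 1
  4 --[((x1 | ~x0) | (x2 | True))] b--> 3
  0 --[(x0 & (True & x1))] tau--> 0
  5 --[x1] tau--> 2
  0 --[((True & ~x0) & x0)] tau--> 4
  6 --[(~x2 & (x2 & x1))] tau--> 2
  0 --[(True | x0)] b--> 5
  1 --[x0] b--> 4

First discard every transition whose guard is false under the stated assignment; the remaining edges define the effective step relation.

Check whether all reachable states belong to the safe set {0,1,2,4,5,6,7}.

Answer: INVARIANT HOLDS

Trace:
Safe = {0,1,2,4,5,6,7}
Reachable = {0,1,2,5,6,7}
  0: ✓
  1: ✓
  2: ✓
  5: ✓
  6: ✓
  7: ✓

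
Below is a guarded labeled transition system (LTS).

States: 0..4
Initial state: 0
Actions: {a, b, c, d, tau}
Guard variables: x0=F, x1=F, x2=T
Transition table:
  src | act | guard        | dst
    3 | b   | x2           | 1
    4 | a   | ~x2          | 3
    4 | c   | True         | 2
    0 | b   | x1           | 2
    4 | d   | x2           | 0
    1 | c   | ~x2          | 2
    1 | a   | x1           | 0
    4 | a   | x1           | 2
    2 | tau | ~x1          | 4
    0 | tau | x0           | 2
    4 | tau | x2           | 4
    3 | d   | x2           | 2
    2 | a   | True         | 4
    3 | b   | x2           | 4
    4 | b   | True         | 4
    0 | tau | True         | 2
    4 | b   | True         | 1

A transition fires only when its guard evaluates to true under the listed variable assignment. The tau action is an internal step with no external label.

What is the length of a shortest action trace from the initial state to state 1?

BFS to 1:
  L0 = {0}
  L1 = {2}
  L2 = {4}
  L3 = {1}
depth(1)=3, e.g. tau·a·b

Answer: 3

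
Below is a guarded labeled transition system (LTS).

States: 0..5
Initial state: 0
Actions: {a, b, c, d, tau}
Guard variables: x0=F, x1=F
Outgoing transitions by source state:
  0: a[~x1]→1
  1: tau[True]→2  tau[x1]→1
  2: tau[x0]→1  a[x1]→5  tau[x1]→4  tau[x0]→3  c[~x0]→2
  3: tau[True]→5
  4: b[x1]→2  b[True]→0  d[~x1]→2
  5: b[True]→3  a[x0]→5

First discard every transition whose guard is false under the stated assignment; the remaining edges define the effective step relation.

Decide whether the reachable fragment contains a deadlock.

Answer: DEADLOCK-FREE

Trace:
Reachable = {0,1,2}
  0: a→1  [deg 1]
  1: tau→2  [deg 1]
  2: c→2  [deg 1]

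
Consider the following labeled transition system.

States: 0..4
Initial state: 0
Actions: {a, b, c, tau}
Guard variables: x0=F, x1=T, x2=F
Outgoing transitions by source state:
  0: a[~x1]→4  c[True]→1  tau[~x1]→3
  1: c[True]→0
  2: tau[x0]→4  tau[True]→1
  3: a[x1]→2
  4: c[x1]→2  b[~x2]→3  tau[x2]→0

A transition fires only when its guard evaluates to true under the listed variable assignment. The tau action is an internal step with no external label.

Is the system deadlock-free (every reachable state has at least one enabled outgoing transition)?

Reach set: {0,1}
  0: c→1  [deg 1]
  1: c→0  [deg 1]

Answer: DEADLOCK-FREE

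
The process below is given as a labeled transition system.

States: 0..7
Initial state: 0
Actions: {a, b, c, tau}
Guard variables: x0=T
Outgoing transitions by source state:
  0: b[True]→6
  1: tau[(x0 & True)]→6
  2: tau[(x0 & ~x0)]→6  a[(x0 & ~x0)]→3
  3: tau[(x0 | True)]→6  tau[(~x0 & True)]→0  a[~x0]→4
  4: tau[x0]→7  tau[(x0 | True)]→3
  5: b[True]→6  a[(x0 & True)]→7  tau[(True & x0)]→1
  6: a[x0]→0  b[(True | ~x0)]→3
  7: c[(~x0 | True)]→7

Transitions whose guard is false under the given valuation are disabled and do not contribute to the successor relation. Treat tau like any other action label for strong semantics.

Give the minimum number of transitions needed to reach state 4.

Answer: UNREACHABLE

Analysis:
Layered search for 4:
  L0 = {0}
  L1 = {6}
  L2 = {3}
4 never appears.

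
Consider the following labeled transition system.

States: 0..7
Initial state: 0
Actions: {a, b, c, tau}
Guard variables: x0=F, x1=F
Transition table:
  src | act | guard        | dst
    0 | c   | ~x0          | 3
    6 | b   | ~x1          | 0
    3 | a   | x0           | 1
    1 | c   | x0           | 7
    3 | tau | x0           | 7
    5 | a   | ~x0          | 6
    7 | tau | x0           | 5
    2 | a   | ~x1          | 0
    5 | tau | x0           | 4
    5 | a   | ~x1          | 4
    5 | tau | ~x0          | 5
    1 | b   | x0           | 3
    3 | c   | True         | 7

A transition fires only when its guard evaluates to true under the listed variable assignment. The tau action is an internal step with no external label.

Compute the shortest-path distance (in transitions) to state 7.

Answer: 2

Trace:
BFS to 7:
  Layer 0: {0}
  Layer 1: {3}
  Layer 2: {7}
first hit 7 at d=2 via c·c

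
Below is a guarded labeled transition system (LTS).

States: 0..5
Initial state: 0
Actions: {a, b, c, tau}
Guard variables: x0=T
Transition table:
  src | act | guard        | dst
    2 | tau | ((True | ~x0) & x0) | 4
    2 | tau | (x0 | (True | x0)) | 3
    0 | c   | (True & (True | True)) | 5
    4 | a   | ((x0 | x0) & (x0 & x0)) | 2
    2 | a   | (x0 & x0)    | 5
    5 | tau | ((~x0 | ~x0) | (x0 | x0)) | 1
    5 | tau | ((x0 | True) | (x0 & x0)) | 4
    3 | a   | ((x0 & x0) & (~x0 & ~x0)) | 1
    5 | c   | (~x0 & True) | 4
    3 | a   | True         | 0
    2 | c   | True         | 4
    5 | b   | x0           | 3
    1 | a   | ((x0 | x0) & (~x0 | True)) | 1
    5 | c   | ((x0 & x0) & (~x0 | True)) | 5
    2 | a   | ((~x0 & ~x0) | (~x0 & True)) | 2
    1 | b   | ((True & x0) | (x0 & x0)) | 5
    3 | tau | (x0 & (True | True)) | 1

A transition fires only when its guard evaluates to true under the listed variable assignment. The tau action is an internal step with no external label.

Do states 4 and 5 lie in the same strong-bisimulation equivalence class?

Refine partition for ~:
  π0 = {{0,1,2,3,4,5}}
  π1 = {{0},{1},{2},{3},{4},{5}}
Fixed point at round 2; 6 class(es).
[4]={4}  [5]={5}

Answer: NOT BISIMILAR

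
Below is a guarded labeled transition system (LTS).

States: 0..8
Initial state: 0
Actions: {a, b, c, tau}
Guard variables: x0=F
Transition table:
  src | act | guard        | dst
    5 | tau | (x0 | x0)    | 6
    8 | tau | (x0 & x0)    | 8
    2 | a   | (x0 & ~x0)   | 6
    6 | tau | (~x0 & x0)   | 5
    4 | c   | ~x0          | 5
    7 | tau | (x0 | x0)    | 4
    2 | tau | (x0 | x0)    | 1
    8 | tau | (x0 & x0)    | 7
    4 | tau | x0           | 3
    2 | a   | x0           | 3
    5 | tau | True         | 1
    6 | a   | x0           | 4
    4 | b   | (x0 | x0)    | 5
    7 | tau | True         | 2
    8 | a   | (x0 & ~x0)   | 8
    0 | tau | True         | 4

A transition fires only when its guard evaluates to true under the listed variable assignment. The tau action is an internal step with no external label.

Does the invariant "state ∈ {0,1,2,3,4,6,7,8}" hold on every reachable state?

Safe = {0,1,2,3,4,6,7,8}
Reach set: {0,1,4,5}
  0: ok
  1: ok
  4: ok
  5: VIOLATES
witness against invariant: tau·c → 5

Answer: INVARIANT VIOLATED at state 5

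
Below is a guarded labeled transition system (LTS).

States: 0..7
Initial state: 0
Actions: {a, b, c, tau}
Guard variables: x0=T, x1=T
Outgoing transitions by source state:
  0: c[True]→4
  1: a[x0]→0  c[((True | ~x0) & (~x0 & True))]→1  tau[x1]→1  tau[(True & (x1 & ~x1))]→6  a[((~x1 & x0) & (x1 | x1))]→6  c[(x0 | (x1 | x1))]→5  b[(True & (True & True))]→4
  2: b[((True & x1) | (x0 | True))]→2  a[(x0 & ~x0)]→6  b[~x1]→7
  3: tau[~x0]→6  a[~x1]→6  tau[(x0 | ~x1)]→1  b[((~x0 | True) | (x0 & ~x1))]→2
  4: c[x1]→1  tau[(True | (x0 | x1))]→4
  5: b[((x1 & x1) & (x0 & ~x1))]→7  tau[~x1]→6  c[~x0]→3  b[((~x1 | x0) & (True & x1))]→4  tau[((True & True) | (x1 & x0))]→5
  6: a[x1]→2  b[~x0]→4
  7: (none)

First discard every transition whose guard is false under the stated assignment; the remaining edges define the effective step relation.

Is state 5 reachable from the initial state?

Answer: REACHABLE

Working:
13 transition(s) survive guard evaluation.
Layer 0: {0}
Layer 1: {4}  total {0,4}
Layer 2: {1}  total {0,1,4}
Layer 3: {5}  total {0,1,4,5}
Reach set: {0,1,4,5}
Path to 5: c·c·c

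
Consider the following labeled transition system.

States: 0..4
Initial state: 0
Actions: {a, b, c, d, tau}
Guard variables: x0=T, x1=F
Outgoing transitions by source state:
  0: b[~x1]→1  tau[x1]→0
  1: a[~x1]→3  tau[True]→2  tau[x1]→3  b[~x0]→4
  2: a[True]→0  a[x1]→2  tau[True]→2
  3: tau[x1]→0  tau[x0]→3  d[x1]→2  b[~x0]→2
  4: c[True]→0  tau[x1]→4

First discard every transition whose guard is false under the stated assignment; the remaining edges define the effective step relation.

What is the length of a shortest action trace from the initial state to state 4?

BFS to 4:
  depth 0: {0}
  depth 1: {1}
  depth 2: {2,3}
4 never appears.

Answer: UNREACHABLE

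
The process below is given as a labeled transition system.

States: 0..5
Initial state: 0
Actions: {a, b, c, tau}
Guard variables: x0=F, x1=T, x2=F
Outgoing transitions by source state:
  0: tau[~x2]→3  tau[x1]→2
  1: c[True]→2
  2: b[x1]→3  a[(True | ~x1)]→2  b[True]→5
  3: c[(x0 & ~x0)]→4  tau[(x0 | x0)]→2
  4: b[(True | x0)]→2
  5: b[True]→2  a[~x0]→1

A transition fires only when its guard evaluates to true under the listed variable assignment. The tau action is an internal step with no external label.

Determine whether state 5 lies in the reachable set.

Guard filter leaves 9 enabled edge(s).
Layer 0: {0}
Layer 1: {2,3}  total {0,2,3}
Layer 2: {5}  total {0,2,3,5}
Layer 3: {1}  total {0,1,2,3,5}
Reach set: {0,1,2,3,5}
Path to 5: tau·b

Answer: REACHABLE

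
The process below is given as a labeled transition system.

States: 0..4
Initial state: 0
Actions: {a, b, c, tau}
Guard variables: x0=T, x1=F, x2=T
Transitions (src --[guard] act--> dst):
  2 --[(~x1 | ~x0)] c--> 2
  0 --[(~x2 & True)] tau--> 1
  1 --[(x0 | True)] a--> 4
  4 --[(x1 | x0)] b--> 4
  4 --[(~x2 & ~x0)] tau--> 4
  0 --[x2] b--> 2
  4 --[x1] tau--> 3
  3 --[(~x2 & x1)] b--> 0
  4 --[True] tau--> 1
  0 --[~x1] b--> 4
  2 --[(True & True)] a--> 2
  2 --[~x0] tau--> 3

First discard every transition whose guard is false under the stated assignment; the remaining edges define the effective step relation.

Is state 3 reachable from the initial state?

After dropping false guards: 7 live edges.
Layer 0: {0}
Layer 1: {2,4}  now seen {0,2,4}
Layer 2: {1}  now seen {0,1,2,4}
R = {0,1,2,4}

Answer: UNREACHABLE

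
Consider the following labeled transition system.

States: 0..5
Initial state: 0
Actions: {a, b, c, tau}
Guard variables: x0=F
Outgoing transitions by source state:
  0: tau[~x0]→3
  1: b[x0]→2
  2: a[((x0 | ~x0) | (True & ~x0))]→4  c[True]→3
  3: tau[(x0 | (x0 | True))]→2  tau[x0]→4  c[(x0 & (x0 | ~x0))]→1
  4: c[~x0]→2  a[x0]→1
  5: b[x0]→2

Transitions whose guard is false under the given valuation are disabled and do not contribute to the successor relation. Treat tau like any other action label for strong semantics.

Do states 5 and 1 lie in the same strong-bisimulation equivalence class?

Compute ~ classes (split until stable):
  P[0] = {{0,1,2,3,4,5}}
  P[1] = {{0,3},{1,5},{2},{4}}
  P[2] = {{0},{1,5},{2},{3},{4}}
5 equivalence class(es) (converged in 3)
[5]={1,5}  [1]={1,5}

Answer: BISIMILAR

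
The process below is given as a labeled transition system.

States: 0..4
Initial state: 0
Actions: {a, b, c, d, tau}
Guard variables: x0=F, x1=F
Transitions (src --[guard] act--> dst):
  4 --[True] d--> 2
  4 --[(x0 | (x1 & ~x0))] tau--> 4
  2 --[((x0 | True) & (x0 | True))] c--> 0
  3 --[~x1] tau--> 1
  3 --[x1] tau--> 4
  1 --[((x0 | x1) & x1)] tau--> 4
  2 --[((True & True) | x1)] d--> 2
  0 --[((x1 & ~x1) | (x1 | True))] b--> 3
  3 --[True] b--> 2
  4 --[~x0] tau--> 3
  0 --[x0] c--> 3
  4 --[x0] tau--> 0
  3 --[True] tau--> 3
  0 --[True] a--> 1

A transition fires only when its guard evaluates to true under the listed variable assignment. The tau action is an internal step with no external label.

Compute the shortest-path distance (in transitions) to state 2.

Answer: 2

Working:
Breadth-first toward 2:
  depth 0: {0}
  depth 1: {1,3}
  depth 2: {2}
first hit 2 at d=2 via b·b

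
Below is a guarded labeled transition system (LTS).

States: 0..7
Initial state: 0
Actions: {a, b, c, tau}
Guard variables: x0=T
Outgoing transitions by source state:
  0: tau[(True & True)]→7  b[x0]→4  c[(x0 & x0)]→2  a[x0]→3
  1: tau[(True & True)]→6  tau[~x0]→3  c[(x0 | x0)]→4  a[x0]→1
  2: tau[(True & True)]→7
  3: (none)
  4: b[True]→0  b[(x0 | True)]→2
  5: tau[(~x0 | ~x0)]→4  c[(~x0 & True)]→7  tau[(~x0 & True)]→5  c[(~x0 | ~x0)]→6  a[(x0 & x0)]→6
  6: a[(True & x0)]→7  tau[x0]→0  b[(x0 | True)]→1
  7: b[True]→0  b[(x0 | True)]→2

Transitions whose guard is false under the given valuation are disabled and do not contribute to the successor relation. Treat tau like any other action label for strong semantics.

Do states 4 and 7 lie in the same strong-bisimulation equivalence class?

Refine partition for ~:
  P[0] = {{0,1,2,3,4,5,6,7}}
  P[1] = {{0},{1},{2},{3},{4,7},{5},{6}}
stable after 2 split(s): 7 block(s)
class of 4: {4,7}; class of 7: {4,7}

Answer: BISIMILAR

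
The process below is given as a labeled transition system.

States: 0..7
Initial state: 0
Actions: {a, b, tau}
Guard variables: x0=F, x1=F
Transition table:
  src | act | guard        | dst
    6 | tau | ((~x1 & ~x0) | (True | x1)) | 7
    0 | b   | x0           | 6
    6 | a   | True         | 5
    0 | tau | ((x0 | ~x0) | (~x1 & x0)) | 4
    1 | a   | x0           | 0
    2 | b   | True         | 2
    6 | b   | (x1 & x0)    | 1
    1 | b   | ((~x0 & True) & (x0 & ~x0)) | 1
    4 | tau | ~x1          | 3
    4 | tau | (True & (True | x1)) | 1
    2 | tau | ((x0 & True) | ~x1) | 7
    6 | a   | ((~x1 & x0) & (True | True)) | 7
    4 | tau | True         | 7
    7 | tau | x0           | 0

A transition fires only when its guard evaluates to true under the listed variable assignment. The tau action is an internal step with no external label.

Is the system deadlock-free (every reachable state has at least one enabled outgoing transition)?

Answer: DEADLOCK at state 1

Trace:
Reachable = {0,1,3,4,7}
  0: tau→4  [deg 1]
  1: ∅  [STUCK]
  3: ∅  [STUCK]
  4: tau→1  tau→3  tau→7  [deg 3]
  7: ∅  [STUCK]
trace reaching 1: tau·tau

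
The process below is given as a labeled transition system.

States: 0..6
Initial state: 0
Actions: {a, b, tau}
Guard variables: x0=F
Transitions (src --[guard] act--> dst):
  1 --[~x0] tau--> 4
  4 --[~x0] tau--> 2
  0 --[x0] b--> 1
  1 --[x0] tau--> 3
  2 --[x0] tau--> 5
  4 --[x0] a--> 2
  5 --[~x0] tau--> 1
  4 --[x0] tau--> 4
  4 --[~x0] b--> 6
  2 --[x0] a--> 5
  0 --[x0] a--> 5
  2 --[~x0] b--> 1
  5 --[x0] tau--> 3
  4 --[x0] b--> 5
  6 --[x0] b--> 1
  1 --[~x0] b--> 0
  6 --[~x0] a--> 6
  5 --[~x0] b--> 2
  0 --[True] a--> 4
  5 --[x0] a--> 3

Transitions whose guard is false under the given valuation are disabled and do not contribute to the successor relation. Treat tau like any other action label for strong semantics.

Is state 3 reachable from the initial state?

9 transition(s) survive guard evaluation.
Layer 0: {0}
Layer 1: {4}  cumulative {0,4}
Layer 2: {2,6}  cumulative {0,2,4,6}
Layer 3: {1}  cumulative {0,1,2,4,6}
Reachable = {0,1,2,4,6}

Answer: UNREACHABLE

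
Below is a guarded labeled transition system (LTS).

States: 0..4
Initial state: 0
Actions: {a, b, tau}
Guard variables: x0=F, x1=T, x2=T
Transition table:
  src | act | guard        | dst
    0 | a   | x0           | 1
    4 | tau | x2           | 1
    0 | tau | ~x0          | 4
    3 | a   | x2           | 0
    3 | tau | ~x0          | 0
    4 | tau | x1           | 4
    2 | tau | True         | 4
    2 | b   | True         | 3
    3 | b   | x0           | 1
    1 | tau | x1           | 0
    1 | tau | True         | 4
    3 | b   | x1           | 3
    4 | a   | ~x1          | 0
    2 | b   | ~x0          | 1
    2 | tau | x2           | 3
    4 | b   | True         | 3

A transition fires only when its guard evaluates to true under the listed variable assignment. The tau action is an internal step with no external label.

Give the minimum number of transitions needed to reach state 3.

Answer: 2

Analysis:
BFS to 3:
  Layer 0: {0}
  Layer 1: {4}
  Layer 2: {1,3}
depth(3)=2, e.g. tau·b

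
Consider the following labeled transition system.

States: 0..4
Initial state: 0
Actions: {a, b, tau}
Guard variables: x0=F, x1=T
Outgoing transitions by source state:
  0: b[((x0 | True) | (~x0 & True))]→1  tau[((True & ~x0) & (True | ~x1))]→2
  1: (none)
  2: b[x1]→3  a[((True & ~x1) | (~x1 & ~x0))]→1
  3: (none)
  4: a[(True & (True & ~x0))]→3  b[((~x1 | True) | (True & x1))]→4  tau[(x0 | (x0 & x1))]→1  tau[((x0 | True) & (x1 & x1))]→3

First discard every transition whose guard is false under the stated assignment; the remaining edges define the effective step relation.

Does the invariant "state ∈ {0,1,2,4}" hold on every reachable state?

Answer: INVARIANT VIOLATED at state 3

Trace:
Allowed set {0,1,2,4}
R = {0,1,2,3}
  0: safe
  1: safe
  2: safe
  3: ✗ unsafe
witness against invariant: tau·b → 3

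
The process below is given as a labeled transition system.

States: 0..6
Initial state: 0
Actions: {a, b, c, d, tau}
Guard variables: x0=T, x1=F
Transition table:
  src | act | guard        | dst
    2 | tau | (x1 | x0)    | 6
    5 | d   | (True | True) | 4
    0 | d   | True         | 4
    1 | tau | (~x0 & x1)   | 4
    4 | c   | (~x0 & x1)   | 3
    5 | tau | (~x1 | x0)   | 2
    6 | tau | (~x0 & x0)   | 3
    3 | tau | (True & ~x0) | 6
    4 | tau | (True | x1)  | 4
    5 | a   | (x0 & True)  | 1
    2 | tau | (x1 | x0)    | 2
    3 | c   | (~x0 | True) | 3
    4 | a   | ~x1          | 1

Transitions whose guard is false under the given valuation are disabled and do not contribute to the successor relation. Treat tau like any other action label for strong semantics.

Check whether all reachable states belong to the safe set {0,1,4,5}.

Safe = {0,1,4,5}
Reachable = {0,1,4}
  0: ✓
  1: ✓
  4: ✓

Answer: INVARIANT HOLDS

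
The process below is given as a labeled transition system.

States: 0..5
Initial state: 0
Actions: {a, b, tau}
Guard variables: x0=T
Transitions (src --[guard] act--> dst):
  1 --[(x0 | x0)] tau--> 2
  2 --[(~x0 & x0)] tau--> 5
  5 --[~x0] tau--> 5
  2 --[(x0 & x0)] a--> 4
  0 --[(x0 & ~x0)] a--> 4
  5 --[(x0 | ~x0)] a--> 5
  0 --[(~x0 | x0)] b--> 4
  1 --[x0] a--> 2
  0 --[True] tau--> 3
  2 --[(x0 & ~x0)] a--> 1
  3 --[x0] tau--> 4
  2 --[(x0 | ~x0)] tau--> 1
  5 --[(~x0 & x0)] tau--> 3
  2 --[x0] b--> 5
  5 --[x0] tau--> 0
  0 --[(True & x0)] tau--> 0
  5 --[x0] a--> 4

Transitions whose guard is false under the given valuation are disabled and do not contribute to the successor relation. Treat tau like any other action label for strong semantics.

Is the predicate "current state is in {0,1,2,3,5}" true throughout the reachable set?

Safe = {0,1,2,3,5}
Reach set: {0,3,4}
  0: ok
  3: ok
  4: outside
witness against invariant: b → 4

Answer: INVARIANT VIOLATED at state 4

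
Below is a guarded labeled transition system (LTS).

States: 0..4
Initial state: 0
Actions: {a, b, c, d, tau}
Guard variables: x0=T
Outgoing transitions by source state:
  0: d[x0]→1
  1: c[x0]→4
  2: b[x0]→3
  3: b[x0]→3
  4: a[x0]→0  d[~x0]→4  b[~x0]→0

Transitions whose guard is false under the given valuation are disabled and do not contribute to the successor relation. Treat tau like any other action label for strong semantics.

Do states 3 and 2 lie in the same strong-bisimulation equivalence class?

Answer: BISIMILAR

Working:
Bisimulation quotient by refinement:
  round 0: {{0,1,2,3,4}}
  round 1: {{0},{1},{2,3},{4}}
stable after 2 split(s): 4 block(s)
[3]={2,3}  [2]={2,3}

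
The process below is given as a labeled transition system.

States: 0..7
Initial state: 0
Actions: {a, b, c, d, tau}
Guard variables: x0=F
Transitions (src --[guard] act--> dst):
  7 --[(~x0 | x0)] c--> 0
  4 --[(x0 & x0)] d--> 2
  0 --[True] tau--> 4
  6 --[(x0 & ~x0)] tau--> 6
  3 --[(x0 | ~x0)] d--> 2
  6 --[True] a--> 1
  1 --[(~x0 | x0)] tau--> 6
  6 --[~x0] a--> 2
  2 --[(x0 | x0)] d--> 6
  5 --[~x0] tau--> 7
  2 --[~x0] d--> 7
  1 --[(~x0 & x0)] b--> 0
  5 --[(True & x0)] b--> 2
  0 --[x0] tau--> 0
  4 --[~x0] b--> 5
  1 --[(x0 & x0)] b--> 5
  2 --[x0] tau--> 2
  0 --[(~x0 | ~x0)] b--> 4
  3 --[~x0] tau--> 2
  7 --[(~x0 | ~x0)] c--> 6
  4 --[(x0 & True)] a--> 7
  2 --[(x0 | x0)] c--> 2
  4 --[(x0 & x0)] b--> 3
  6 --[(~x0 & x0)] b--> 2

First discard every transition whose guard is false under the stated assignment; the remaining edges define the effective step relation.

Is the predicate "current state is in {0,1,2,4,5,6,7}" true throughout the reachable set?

Answer: INVARIANT HOLDS

Trace:
Safe = {0,1,2,4,5,6,7}
R = {0,1,2,4,5,6,7}
  0: safe
  1: safe
  2: safe
  4: safe
  5: safe
  6: safe
  7: safe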